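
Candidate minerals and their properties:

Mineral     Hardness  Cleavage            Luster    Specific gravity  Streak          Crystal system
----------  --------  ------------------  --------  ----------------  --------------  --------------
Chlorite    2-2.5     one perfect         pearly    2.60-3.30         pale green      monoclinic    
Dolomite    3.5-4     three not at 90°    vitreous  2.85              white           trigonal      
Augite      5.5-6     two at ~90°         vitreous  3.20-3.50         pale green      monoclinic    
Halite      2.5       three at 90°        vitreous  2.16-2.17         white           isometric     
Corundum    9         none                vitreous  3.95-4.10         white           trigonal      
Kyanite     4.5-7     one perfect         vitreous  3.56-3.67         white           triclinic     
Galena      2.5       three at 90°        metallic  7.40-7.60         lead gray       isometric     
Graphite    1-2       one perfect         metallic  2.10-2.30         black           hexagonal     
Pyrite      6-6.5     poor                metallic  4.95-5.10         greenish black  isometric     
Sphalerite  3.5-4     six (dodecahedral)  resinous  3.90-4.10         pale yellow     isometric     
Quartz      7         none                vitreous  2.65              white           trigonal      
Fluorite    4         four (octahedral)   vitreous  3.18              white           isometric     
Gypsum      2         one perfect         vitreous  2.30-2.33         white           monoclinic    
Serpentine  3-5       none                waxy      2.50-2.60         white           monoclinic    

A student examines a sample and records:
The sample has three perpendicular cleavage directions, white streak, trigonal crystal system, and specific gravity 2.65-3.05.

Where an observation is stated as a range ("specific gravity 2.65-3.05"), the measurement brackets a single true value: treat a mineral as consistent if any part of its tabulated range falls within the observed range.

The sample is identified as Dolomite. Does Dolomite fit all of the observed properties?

Three perpendicular cleavage directions — Dolomite has cleavage three not at 90°; a mismatch.
White streak — consistent with Dolomite (white streak).
Trigonal crystal system — consistent with Dolomite (trigonal system).
Specific gravity 2.65-3.05 — consistent with Dolomite (SG 2.85).
Dolomite is excluded by the cleavage.

No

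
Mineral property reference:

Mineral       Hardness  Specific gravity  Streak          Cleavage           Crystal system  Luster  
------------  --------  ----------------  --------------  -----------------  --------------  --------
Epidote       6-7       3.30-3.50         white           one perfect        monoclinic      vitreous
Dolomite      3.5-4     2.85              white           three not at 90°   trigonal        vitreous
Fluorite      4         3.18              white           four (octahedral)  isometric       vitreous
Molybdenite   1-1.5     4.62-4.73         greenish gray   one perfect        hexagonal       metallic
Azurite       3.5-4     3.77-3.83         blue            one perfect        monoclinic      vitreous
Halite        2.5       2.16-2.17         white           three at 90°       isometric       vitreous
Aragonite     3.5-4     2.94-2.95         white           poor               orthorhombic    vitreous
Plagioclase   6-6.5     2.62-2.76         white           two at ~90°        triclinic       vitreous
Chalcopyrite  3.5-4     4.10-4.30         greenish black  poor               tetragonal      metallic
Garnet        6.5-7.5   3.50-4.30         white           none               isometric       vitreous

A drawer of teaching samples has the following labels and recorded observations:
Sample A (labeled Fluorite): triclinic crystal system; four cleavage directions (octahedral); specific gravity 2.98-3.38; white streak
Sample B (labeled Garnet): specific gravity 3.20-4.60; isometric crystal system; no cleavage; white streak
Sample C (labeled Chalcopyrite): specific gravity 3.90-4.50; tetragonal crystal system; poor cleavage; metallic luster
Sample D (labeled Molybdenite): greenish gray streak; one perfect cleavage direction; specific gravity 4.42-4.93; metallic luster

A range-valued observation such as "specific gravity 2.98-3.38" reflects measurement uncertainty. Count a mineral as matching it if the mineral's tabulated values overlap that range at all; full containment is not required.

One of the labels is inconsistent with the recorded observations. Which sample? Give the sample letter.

Sample A: triclinic crystal system is outside the reference for Fluorite (isometric system) — mislabeled.
Sample B: every observation is compatible with the reference values for Garnet.
Sample C: every observation is compatible with the reference values for Chalcopyrite.
Sample D: every observation is compatible with the reference values for Molybdenite.
Sample A is the mislabeled one.

A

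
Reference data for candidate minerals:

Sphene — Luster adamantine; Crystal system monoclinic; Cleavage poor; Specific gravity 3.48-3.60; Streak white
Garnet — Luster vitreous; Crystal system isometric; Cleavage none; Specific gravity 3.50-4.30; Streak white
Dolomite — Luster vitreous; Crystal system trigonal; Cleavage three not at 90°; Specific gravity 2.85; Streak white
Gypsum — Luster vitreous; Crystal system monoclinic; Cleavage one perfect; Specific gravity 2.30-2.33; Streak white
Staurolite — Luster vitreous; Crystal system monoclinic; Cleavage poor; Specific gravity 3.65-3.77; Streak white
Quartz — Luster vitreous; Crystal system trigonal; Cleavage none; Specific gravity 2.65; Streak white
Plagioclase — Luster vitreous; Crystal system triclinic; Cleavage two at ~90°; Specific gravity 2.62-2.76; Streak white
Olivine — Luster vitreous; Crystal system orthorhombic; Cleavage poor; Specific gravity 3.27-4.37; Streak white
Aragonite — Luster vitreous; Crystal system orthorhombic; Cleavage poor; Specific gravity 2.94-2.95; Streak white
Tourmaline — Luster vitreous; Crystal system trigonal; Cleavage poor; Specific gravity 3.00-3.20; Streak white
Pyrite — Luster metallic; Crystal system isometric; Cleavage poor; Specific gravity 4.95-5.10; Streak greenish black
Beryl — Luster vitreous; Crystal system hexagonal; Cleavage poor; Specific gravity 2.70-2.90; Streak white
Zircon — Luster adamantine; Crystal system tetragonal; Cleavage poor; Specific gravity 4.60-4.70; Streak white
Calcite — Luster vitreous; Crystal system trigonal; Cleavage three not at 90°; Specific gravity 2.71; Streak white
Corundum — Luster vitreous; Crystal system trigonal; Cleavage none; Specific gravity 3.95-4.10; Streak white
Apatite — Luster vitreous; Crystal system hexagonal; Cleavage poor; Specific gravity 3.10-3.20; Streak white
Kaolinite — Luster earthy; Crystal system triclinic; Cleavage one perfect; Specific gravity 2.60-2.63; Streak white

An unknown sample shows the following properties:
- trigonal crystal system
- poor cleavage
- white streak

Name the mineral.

Tourmaline

Trigonal crystal system: narrows the field to Dolomite, Quartz, Tourmaline, Calcite, Corundum.
Poor cleavage: only Tourmaline remains.
White streak: every remaining candidate is consistent.
Only Tourmaline satisfies all observations.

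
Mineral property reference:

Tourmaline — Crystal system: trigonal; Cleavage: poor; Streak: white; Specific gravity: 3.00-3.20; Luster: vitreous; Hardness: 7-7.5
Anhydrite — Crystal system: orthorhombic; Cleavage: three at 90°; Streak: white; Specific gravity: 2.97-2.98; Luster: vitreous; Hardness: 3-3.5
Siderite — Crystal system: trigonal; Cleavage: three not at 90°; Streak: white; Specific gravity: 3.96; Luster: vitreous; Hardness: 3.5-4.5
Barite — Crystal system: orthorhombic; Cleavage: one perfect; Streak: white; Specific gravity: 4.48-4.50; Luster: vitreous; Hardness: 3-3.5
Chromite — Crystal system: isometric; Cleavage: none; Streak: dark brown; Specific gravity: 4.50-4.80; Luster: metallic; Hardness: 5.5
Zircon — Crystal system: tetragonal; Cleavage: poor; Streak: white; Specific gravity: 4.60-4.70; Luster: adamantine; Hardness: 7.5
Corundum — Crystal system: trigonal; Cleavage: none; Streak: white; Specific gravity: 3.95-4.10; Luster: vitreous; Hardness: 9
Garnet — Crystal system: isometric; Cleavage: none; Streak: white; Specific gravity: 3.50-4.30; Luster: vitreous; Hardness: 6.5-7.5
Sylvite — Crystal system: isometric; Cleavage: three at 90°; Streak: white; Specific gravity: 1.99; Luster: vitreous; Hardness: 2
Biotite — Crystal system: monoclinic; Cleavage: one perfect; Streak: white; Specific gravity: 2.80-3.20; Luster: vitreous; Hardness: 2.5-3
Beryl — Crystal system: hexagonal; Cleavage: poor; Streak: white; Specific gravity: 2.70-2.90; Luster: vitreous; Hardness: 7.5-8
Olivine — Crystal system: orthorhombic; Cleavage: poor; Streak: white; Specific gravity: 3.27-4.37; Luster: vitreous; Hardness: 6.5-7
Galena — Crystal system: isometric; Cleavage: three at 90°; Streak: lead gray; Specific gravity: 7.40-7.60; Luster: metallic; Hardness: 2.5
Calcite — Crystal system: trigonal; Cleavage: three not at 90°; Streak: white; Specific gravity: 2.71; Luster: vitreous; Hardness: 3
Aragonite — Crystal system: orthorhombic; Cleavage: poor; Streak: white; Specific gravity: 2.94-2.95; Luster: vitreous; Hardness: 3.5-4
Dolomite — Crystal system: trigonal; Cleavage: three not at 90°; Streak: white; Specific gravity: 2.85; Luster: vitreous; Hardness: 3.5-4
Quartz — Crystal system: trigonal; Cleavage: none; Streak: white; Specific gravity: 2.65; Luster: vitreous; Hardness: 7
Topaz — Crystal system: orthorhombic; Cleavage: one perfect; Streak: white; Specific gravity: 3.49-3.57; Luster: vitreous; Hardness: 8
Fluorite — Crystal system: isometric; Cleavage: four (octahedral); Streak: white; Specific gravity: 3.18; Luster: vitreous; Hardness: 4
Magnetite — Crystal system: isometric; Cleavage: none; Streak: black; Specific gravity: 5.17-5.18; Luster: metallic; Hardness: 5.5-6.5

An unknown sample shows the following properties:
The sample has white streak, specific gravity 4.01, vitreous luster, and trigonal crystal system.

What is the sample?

Corundum

White streak eliminates Chromite, Galena, Magnetite.
Specific gravity 4.01 — only Corundum, Garnet, Olivine remain.
Vitreous luster — consistent with all remaining minerals.
Trigonal crystal system — narrows the field to Corundum.
Only Corundum satisfies all observations.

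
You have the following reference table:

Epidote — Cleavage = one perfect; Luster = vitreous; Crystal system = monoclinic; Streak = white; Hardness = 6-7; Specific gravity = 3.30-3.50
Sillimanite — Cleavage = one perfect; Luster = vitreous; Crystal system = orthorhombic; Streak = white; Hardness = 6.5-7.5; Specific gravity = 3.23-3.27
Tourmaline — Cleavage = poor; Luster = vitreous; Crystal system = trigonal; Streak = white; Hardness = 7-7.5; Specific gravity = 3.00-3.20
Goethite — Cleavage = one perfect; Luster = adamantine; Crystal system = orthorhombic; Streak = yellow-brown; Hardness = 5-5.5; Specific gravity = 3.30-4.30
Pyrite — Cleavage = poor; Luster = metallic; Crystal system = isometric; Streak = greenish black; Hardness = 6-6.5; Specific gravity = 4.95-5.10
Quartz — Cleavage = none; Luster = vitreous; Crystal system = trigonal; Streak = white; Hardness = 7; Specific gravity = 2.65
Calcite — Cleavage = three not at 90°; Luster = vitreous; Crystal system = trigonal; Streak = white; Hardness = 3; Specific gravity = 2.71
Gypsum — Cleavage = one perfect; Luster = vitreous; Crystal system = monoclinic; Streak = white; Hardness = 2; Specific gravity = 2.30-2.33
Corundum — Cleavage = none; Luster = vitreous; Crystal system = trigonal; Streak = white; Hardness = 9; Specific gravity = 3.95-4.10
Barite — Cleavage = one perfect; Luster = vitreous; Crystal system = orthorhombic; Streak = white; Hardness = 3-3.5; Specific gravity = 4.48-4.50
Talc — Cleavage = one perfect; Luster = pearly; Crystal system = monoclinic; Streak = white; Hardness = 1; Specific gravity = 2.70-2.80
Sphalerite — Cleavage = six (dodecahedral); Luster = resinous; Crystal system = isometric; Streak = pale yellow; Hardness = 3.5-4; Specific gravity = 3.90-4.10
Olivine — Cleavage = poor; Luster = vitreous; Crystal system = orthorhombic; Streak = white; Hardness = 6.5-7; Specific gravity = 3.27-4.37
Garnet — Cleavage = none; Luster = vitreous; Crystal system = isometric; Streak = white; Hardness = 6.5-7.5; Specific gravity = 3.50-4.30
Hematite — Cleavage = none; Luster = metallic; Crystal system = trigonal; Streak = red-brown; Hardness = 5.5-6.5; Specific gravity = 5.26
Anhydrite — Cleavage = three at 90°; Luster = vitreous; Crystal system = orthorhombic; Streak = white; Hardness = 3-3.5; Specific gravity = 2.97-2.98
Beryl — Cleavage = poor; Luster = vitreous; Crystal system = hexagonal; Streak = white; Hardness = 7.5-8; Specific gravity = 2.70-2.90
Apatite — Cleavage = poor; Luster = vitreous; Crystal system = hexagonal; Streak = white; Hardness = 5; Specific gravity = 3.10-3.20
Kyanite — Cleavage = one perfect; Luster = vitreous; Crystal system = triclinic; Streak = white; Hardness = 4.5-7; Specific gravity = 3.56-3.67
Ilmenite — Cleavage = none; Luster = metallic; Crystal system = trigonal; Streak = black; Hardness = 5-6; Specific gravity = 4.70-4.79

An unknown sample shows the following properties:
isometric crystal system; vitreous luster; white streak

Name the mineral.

Isometric crystal system — narrows the field to Pyrite, Sphalerite, Garnet.
Vitreous luster — Garnet remains.
White streak — consistent with all remaining minerals.
The only mineral consistent with every observation is Garnet.

Garnet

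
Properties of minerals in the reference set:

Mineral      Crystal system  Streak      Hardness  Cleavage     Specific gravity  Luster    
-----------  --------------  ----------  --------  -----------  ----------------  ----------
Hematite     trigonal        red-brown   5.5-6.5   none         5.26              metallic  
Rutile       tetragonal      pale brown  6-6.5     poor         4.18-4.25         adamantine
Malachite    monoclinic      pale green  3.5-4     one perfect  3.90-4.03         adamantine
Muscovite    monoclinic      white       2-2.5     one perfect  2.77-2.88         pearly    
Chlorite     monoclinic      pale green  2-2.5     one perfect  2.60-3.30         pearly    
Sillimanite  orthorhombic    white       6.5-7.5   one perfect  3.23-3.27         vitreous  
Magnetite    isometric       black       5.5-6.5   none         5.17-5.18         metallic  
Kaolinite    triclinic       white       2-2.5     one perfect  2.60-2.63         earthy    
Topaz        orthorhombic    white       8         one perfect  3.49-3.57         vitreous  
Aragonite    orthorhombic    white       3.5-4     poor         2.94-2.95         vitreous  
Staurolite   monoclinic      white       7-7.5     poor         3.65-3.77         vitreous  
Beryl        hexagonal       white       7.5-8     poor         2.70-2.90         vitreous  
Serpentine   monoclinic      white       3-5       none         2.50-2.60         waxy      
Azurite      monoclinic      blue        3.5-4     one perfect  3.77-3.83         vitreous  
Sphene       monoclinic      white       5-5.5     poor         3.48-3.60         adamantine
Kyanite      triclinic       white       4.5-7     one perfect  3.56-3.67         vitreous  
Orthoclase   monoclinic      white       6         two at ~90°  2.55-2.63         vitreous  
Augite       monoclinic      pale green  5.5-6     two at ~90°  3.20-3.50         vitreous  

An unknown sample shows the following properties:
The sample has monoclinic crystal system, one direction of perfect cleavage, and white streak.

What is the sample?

Muscovite

Monoclinic crystal system — only Malachite, Muscovite, Chlorite, Staurolite, Serpentine, Azurite, Sphene, Orthoclase, Augite remain.
One direction of perfect cleavage — narrows the field to Malachite, Muscovite, Chlorite, Azurite.
White streak — leaves Muscovite.
Muscovite is the sole remaining match.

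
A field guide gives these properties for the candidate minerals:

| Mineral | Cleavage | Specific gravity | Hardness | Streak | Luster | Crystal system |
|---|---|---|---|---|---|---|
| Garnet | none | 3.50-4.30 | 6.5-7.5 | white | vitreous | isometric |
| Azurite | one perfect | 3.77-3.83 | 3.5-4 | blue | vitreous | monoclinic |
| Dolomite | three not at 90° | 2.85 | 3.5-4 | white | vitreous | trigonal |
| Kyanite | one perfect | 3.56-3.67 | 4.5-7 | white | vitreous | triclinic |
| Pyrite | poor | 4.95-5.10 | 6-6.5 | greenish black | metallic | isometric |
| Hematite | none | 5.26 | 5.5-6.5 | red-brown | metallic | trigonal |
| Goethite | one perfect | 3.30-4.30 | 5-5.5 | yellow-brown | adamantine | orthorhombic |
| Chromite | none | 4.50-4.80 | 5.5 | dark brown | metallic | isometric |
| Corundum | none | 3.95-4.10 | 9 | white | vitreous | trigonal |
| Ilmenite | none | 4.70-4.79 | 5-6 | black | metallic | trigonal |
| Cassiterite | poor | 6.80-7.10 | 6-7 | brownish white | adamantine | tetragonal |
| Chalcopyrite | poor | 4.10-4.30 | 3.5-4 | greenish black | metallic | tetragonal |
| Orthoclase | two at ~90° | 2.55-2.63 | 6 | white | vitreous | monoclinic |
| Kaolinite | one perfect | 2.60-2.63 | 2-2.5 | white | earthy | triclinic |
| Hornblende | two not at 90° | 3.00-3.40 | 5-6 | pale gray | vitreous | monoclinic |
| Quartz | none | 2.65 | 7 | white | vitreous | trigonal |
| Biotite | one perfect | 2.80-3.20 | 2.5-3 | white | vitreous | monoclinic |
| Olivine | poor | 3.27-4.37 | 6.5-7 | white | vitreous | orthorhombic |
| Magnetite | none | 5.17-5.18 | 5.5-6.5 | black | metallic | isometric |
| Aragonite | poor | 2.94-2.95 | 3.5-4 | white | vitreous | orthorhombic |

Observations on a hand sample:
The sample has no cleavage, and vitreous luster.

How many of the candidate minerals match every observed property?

3

No cleavage — leaves Garnet, Hematite, Chromite, Corundum, Ilmenite, Quartz, Magnetite.
Vitreous luster — narrows the field to Garnet, Corundum, Quartz.
Remaining candidates: Corundum, Garnet, Quartz.
That is 3 minerals.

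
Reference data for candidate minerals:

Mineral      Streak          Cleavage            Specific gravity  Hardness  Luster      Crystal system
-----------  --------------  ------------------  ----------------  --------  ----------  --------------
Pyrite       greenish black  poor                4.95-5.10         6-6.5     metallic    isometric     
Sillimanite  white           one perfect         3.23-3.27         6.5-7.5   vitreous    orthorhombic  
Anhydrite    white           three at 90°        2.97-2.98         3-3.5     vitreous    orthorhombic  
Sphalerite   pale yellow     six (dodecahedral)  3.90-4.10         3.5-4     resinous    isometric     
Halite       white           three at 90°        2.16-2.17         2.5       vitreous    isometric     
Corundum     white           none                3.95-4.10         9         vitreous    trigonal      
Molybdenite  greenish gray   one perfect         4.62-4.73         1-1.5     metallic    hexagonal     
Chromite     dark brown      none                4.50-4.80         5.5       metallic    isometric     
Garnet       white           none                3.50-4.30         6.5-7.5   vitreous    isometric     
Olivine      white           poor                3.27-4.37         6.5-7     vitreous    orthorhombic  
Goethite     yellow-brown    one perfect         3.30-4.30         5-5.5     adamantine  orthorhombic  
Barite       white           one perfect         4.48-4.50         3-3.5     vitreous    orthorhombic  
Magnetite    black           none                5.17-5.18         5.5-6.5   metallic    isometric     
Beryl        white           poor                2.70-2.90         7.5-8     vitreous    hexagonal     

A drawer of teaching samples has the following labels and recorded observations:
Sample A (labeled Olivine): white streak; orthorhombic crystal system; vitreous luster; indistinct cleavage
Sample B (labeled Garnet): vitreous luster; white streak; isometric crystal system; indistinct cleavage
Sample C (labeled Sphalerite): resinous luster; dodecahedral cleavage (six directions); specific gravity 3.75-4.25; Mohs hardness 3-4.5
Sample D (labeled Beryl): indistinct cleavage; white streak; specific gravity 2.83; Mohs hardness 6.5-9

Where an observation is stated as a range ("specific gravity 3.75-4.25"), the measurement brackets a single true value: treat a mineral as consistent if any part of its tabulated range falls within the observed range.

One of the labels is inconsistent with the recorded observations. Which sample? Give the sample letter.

B

Sample A: every observation is compatible with the reference values for Olivine.
Sample B: Garnet has cleavage none, but the record shows indistinct cleavage — this label is wrong.
Sample C: every observation is compatible with the reference values for Sphalerite.
Sample D: every observation is compatible with the reference values for Beryl.
Sample B is the mislabeled one.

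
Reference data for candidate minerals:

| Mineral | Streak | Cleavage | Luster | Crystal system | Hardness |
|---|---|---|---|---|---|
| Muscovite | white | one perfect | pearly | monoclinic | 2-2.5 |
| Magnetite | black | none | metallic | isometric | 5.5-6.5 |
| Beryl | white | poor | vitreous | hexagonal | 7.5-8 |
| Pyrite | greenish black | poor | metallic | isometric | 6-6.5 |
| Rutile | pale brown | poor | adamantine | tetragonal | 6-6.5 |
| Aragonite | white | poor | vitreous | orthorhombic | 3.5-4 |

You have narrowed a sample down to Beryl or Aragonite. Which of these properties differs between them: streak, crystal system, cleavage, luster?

Streak: both white — identical.
Crystal system: Beryl hexagonal, Aragonite orthorhombic — these differ.
Cleavage: both poor — identical.
Luster: both vitreous — identical.
Crystal system is the diagnostic property here.

crystal system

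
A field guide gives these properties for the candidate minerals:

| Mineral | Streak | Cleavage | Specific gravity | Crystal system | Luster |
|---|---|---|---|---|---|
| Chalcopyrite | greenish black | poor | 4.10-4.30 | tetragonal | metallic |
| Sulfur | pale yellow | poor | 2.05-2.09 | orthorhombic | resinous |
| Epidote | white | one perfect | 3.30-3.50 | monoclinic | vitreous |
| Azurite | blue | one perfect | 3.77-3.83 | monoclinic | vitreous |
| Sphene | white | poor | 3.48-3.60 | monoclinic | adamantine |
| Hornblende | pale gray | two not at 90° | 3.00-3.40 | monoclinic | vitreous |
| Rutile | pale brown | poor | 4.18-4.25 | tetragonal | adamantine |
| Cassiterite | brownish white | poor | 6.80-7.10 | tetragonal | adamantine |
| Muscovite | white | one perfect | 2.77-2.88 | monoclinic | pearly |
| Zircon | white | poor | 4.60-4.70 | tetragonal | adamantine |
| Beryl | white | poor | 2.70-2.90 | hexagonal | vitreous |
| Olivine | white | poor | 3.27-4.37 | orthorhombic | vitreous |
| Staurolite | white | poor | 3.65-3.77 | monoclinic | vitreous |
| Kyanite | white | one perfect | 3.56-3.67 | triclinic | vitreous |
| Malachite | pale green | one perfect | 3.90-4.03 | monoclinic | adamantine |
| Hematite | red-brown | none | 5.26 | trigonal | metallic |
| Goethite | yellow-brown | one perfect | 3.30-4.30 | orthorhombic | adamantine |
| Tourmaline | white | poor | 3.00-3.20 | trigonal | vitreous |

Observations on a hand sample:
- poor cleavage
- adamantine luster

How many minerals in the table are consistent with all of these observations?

4

Poor cleavage — only Chalcopyrite, Sulfur, Sphene, Rutile, Cassiterite, Zircon, Beryl, Olivine, Staurolite, Tourmaline remain.
Adamantine luster — leaves Sphene, Rutile, Cassiterite, Zircon.
Consistent with every observation: Cassiterite, Rutile, Sphene, Zircon.
That is 4 minerals.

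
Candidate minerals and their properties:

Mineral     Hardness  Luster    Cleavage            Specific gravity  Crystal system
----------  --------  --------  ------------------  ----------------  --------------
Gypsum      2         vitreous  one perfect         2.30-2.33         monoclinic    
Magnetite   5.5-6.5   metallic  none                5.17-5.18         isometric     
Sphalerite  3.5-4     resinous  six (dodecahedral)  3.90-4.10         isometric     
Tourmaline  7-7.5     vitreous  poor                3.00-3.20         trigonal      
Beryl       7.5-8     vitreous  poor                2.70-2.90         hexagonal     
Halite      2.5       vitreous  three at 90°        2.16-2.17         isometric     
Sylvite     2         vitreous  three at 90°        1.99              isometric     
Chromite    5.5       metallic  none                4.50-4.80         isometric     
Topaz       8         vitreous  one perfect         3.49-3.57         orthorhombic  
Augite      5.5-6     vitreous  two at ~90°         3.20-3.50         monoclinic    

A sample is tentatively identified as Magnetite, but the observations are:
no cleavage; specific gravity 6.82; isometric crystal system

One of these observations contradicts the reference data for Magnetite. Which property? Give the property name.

specific gravity

No cleavage: Magnetite has cleavage none — agrees.
Specific gravity 6.82: Magnetite has SG 5.17-5.18 — does not match.
Isometric crystal system: Magnetite has isometric system — agrees.
Everything matches except the specific gravity.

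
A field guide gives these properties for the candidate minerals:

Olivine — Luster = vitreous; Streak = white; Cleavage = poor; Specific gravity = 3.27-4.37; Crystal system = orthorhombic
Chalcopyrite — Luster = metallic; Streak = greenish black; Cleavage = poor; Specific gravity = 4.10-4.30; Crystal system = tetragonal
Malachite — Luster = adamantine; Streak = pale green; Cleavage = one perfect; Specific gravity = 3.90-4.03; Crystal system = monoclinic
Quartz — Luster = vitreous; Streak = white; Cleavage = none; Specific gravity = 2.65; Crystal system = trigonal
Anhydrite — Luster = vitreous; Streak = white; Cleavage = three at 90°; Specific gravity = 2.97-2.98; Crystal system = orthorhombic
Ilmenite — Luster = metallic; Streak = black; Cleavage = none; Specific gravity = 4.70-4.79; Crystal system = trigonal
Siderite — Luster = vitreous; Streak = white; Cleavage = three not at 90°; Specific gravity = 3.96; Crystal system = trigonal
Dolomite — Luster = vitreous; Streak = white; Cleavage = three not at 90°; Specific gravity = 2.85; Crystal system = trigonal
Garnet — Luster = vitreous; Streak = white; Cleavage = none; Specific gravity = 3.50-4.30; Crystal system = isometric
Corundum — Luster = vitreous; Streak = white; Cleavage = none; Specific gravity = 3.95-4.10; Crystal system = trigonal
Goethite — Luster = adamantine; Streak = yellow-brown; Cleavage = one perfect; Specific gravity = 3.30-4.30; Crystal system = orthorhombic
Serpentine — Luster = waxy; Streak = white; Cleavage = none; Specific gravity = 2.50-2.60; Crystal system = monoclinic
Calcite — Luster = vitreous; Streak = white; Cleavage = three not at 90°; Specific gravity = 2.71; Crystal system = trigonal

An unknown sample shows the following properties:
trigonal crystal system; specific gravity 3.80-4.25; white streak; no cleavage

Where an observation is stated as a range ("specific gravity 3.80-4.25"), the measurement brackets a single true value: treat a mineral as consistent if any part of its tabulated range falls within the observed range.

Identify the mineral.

Corundum

Trigonal crystal system — narrows the field to Quartz, Ilmenite, Siderite, Dolomite, Corundum, Calcite.
Specific gravity 3.80-4.25 — Siderite, Corundum remain.
White streak — every remaining candidate is consistent.
No cleavage rules out Siderite.
Only Corundum satisfies all observations.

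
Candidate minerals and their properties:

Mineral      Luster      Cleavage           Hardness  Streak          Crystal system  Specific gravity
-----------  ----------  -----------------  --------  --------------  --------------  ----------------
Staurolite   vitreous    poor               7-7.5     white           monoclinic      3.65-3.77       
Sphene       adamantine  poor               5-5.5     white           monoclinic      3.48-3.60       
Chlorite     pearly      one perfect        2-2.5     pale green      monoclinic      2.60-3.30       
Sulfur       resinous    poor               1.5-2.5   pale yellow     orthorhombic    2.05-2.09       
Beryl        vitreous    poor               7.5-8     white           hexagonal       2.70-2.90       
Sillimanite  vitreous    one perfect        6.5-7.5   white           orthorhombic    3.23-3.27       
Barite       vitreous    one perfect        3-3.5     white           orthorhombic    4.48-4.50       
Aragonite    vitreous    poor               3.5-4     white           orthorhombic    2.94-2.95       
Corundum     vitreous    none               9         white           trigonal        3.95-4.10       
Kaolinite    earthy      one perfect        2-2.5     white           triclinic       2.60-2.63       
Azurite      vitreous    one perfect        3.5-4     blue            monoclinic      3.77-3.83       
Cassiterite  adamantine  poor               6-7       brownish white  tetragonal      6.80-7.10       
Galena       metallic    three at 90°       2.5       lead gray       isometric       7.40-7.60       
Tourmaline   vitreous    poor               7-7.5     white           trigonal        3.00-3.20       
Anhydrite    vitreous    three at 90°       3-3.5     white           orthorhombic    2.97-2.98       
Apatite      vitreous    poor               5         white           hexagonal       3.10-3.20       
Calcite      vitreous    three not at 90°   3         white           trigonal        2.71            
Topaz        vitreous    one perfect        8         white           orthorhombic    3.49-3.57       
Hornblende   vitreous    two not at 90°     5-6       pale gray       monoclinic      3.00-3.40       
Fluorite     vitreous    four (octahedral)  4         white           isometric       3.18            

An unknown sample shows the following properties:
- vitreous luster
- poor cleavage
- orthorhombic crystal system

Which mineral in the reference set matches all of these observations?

Aragonite

Vitreous luster excludes Sphene, Chlorite, Sulfur, Kaolinite, Cassiterite, Galena.
Poor cleavage — only Staurolite, Beryl, Aragonite, Tourmaline, Apatite remain.
Orthorhombic crystal system — only Aragonite remains.
Aragonite is the sole remaining match.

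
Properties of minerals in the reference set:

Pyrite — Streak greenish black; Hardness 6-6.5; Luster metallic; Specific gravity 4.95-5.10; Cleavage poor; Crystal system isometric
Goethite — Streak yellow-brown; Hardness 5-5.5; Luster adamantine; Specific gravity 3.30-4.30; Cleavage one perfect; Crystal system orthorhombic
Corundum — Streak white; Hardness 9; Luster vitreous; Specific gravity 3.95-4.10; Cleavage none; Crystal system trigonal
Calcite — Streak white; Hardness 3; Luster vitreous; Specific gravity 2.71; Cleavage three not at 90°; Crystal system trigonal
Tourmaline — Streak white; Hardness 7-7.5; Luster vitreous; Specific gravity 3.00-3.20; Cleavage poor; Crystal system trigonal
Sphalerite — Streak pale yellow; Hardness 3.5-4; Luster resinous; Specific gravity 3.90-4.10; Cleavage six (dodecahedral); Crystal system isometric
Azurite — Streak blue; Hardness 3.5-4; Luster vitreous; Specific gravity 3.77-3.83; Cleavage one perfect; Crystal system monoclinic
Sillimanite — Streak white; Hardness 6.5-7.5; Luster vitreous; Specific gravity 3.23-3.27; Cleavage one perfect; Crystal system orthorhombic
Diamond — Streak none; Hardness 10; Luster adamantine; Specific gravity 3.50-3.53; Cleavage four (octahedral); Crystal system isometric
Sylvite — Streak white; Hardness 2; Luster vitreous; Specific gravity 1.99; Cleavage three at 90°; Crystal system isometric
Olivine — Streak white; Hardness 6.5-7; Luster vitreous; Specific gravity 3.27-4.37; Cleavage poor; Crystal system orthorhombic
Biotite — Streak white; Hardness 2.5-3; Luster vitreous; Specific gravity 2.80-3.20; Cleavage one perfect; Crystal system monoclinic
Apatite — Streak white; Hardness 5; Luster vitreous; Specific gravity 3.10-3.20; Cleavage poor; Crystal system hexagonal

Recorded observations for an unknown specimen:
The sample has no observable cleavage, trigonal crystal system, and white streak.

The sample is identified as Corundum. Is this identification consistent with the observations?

No observable cleavage — matches Corundum (cleavage none).
Trigonal crystal system — matches Corundum (trigonal system).
White streak — matches Corundum (white streak).
Every observed property is compatible with the reference values for Corundum.

Yes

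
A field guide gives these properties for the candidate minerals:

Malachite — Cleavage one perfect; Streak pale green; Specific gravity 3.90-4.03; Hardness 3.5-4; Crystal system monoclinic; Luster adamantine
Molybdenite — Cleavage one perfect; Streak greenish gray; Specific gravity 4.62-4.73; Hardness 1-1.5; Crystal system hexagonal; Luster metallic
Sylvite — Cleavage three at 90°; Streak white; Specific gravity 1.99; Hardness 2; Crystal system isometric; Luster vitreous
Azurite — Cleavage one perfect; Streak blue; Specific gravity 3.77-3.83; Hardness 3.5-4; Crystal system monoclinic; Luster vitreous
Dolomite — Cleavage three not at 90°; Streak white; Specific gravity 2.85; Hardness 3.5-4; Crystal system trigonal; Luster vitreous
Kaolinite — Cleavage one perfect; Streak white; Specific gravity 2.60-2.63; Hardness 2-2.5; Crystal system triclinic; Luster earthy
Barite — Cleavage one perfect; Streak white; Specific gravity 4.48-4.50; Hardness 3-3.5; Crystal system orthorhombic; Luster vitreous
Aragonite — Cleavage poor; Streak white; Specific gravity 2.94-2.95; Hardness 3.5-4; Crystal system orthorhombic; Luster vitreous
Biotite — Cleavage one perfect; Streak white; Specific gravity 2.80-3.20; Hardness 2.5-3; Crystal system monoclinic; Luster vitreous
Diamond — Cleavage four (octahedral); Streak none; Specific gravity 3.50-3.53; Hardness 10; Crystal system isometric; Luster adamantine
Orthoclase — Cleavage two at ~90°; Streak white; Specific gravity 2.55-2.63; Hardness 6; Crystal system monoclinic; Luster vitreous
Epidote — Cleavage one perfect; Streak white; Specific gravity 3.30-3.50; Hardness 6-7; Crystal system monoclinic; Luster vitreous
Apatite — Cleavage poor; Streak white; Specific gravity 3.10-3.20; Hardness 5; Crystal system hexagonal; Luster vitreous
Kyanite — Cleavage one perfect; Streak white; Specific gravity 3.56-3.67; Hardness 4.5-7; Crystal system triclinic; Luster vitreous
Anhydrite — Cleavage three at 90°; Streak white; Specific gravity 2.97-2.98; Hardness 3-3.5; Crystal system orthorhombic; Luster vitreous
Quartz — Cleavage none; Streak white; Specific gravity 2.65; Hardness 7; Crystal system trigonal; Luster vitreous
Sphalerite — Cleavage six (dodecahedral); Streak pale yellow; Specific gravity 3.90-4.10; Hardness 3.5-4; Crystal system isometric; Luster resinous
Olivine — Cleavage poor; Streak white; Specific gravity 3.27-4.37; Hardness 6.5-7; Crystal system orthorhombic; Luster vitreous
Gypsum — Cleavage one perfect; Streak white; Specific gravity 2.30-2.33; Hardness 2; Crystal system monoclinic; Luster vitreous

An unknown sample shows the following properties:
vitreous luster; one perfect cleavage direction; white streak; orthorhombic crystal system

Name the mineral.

Vitreous luster eliminates Malachite, Molybdenite, Kaolinite, Diamond, Sphalerite.
One perfect cleavage direction — narrows the field to Azurite, Barite, Biotite, Epidote, Kyanite, Gypsum.
White streak eliminates Azurite.
Orthorhombic crystal system — Barite remains.
Barite is the sole remaining match.

Barite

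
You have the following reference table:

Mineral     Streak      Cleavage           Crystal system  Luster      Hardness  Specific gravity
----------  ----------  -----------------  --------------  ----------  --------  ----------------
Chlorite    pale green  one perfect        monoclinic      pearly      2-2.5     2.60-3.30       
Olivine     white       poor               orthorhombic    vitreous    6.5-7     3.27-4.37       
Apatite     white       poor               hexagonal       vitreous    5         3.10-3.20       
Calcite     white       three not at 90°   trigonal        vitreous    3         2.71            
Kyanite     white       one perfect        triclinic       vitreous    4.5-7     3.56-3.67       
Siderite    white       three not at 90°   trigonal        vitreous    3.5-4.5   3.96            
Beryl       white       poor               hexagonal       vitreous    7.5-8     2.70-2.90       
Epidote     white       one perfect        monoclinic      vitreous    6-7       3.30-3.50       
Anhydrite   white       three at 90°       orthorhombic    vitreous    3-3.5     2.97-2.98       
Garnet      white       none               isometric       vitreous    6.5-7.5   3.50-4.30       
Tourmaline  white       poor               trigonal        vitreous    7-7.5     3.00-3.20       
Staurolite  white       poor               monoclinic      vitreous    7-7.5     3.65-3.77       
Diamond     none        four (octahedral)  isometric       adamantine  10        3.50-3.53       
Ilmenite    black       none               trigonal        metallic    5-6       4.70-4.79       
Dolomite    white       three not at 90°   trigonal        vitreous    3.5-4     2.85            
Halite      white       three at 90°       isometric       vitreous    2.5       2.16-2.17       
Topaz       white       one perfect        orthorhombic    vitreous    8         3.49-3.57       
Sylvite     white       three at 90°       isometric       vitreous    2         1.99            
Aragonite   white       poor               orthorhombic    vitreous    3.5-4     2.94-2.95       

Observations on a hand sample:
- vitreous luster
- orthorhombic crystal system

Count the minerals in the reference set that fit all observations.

Vitreous luster excludes Chlorite, Diamond, Ilmenite.
Orthorhombic crystal system: leaves Olivine, Anhydrite, Topaz, Aragonite.
The minerals that satisfy all observations are Anhydrite, Aragonite, Olivine, Topaz.
That is 4 minerals.

4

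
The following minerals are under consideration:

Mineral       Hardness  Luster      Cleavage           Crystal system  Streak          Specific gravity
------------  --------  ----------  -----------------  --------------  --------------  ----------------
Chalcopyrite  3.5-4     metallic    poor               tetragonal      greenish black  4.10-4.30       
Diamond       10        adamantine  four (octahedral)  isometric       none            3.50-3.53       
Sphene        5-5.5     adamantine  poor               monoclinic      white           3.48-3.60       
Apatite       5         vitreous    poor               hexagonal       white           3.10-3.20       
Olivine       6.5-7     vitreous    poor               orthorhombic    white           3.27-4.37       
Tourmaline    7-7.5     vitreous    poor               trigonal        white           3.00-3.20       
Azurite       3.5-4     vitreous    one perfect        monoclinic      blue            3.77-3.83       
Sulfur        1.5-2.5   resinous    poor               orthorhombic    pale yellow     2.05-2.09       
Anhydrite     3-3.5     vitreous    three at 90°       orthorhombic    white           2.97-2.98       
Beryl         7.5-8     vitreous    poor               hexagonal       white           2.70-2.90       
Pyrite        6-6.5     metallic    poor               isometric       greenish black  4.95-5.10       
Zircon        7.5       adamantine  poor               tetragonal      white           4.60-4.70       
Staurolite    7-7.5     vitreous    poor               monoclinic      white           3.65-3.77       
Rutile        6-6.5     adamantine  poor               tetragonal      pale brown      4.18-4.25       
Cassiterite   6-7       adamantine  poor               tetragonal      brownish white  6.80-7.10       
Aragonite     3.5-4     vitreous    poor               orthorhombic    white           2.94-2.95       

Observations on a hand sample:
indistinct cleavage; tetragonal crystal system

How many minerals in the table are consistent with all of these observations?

Indistinct cleavage excludes Diamond, Azurite, Anhydrite.
Tetragonal crystal system: only Chalcopyrite, Zircon, Rutile, Cassiterite remain.
Remaining candidates: Cassiterite, Chalcopyrite, Rutile, Zircon.
That is 4 minerals.

4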